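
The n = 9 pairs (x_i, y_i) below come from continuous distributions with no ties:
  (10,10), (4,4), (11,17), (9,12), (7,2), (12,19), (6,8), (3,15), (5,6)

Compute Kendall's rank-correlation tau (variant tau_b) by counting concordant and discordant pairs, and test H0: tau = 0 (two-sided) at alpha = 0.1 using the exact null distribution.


Step 1: Enumerate the 36 unordered pairs (i,j) with i<j and classify each by sign(x_j-x_i) * sign(y_j-y_i).
  (1,2):dx=-6,dy=-6->C; (1,3):dx=+1,dy=+7->C; (1,4):dx=-1,dy=+2->D; (1,5):dx=-3,dy=-8->C
  (1,6):dx=+2,dy=+9->C; (1,7):dx=-4,dy=-2->C; (1,8):dx=-7,dy=+5->D; (1,9):dx=-5,dy=-4->C
  (2,3):dx=+7,dy=+13->C; (2,4):dx=+5,dy=+8->C; (2,5):dx=+3,dy=-2->D; (2,6):dx=+8,dy=+15->C
  (2,7):dx=+2,dy=+4->C; (2,8):dx=-1,dy=+11->D; (2,9):dx=+1,dy=+2->C; (3,4):dx=-2,dy=-5->C
  (3,5):dx=-4,dy=-15->C; (3,6):dx=+1,dy=+2->C; (3,7):dx=-5,dy=-9->C; (3,8):dx=-8,dy=-2->C
  (3,9):dx=-6,dy=-11->C; (4,5):dx=-2,dy=-10->C; (4,6):dx=+3,dy=+7->C; (4,7):dx=-3,dy=-4->C
  (4,8):dx=-6,dy=+3->D; (4,9):dx=-4,dy=-6->C; (5,6):dx=+5,dy=+17->C; (5,7):dx=-1,dy=+6->D
  (5,8):dx=-4,dy=+13->D; (5,9):dx=-2,dy=+4->D; (6,7):dx=-6,dy=-11->C; (6,8):dx=-9,dy=-4->C
  (6,9):dx=-7,dy=-13->C; (7,8):dx=-3,dy=+7->D; (7,9):dx=-1,dy=-2->C; (8,9):dx=+2,dy=-9->D
Step 2: C = 26, D = 10, total pairs = 36.
Step 3: tau = (C - D)/(n(n-1)/2) = (26 - 10)/36 = 0.444444.
Step 4: Exact two-sided p-value (enumerate n! = 362880 permutations of y under H0): p = 0.119439.
Step 5: alpha = 0.1. fail to reject H0.

tau_b = 0.4444 (C=26, D=10), p = 0.119439, fail to reject H0.


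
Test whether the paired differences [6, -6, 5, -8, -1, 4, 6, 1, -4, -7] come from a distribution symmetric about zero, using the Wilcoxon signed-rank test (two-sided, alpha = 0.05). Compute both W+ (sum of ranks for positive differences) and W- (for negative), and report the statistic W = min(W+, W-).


Step 1: Drop any zero differences (none here) and take |d_i|.
|d| = [6, 6, 5, 8, 1, 4, 6, 1, 4, 7]
Step 2: Midrank |d_i| (ties get averaged ranks).
ranks: |6|->7, |6|->7, |5|->5, |8|->10, |1|->1.5, |4|->3.5, |6|->7, |1|->1.5, |4|->3.5, |7|->9
Step 3: Attach original signs; sum ranks with positive sign and with negative sign.
W+ = 7 + 5 + 3.5 + 7 + 1.5 = 24
W- = 7 + 10 + 1.5 + 3.5 + 9 = 31
(Check: W+ + W- = 55 should equal n(n+1)/2 = 55.)
Step 4: Test statistic W = min(W+, W-) = 24.
Step 5: Ties in |d|, so use the tie-corrected normal approximation.
        E[W] = n(n+1)/4 = 10*11/4 = 27.5.
        Tie groups: |d|=1 (t=2), |d|=4 (t=2), |d|=6 (t=3); sum(t^3 - t) = 36.
        Var[W] = n(n+1)(2n+1)/24 - sum(t^3-t)/48 = 2310/24 - 36/48 = 95.5.
        z = (W - E[W]) / sqrt(Var[W]) = (24 - 27.5) / 9.7724 = -0.3582.
        Two-sided p = 2*Phi(z) = 0.720230.
Step 6: alpha = 0.05. fail to reject H0.

W+ = 24, W- = 31, W = min = 24, p = 0.720230, fail to reject H0.


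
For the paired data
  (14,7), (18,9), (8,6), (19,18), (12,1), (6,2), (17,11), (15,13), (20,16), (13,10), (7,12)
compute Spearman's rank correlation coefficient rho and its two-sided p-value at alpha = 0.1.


Step 1: Rank x and y separately (midranks; no ties here).
rank(x): 14->6, 18->9, 8->3, 19->10, 12->4, 6->1, 17->8, 15->7, 20->11, 13->5, 7->2
rank(y): 7->4, 9->5, 6->3, 18->11, 1->1, 2->2, 11->7, 13->9, 16->10, 10->6, 12->8
Step 2: d_i = R_x(i) - R_y(i); compute d_i^2.
  (6-4)^2=4, (9-5)^2=16, (3-3)^2=0, (10-11)^2=1, (4-1)^2=9, (1-2)^2=1, (8-7)^2=1, (7-9)^2=4, (11-10)^2=1, (5-6)^2=1, (2-8)^2=36
sum(d^2) = 74.
Step 3: rho = 1 - 6*74 / (11*(11^2 - 1)) = 1 - 444/1320 = 0.663636.
Step 4: Under H0, t = rho * sqrt((n-2)/(1-rho^2)) = 2.6614 ~ t(9).
Step 5: Two-sided p-value from the t-distribution with 9 df = 0.025984.
Step 6: alpha = 0.1. reject H0.

rho = 0.6636, p = 0.025984, reject H0 at alpha = 0.1.


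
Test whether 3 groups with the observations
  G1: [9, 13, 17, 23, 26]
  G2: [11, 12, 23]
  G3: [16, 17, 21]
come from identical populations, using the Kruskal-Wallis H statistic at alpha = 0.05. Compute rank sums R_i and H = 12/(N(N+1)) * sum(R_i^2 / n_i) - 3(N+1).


Step 1: Combine all N = 11 observations and assign midranks.
sorted (value, group, rank): (9,G1,1), (11,G2,2), (12,G2,3), (13,G1,4), (16,G3,5), (17,G1,6.5), (17,G3,6.5), (21,G3,8), (23,G1,9.5), (23,G2,9.5), (26,G1,11)
Step 2: Sum ranks within each group.
R_1 = 32 (n_1 = 5)
R_2 = 14.5 (n_2 = 3)
R_3 = 19.5 (n_3 = 3)
Step 3: H = 12/(N(N+1)) * sum(R_i^2/n_i) - 3(N+1)
     = 12/(11*12) * (32^2/5 + 14.5^2/3 + 19.5^2/3) - 3*12
     = 0.090909 * 401.633 - 36
     = 0.512121.
Step 4: Ties present; correction factor C = 1 - 12/(11^3 - 11) = 0.990909. Corrected H = 0.512121 / 0.990909 = 0.516820.
Step 5: Under H0, H ~ chi^2(2); p-value = 0.772279.
Step 6: alpha = 0.05. fail to reject H0.

H = 0.5168, df = 2, p = 0.772279, fail to reject H0.


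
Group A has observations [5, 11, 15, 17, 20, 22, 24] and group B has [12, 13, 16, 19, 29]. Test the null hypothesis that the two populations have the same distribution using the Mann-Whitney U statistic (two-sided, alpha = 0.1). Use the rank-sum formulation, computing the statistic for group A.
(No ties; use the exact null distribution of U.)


Step 1: Combine and sort all 12 observations; assign midranks.
sorted (value, group): (5,X), (11,X), (12,Y), (13,Y), (15,X), (16,Y), (17,X), (19,Y), (20,X), (22,X), (24,X), (29,Y)
ranks: 5->1, 11->2, 12->3, 13->4, 15->5, 16->6, 17->7, 19->8, 20->9, 22->10, 24->11, 29->12
Step 2: Rank sum for X: R1 = 1 + 2 + 5 + 7 + 9 + 10 + 11 = 45.
Step 3: U_X = R1 - n1(n1+1)/2 = 45 - 7*8/2 = 45 - 28 = 17.
       U_Y = n1*n2 - U_X = 35 - 17 = 18.
Step 4: No ties, so the exact null distribution of U (based on enumerating the C(12,7) = 792 equally likely rank assignments) gives the two-sided p-value.
Step 5: p-value = 1.000000; compare to alpha = 0.1. fail to reject H0.

U_X = 17, p = 1.000000, fail to reject H0 at alpha = 0.1.


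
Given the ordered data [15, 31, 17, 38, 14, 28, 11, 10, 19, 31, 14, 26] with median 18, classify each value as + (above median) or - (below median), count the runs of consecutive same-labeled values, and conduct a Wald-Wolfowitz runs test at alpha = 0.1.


Step 1: Compute median = 18; label A = above, B = below.
Labels in order: BABABABBAABA  (n_A = 6, n_B = 6)
Step 2: Count runs R = 10.
Step 3: Under H0 (random ordering), E[R] = 2*n_A*n_B/(n_A+n_B) + 1 = 2*6*6/12 + 1 = 7.0000.
        Var[R] = 2*n_A*n_B*(2*n_A*n_B - n_A - n_B) / ((n_A+n_B)^2 * (n_A+n_B-1)) = 4320/1584 = 2.7273.
        SD[R] = 1.6514.
Step 4: Continuity-corrected z = (R - 0.5 - E[R]) / SD[R] = (10 - 0.5 - 7.0000) / 1.6514 = 1.5138.
Step 5: Two-sided p-value via normal approximation = 2*(1 - Phi(|z|)) = 0.130070.
Step 6: alpha = 0.1. fail to reject H0.

R = 10, z = 1.5138, p = 0.130070, fail to reject H0.


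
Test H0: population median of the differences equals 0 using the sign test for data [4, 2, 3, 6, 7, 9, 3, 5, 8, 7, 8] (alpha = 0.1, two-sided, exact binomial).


Step 1: Discard zero differences. Original n = 11; n_eff = number of nonzero differences = 11.
Nonzero differences (with sign): +4, +2, +3, +6, +7, +9, +3, +5, +8, +7, +8
Step 2: Count signs: positive = 11, negative = 0.
Step 3: Under H0: P(positive) = 0.5, so the number of positives S ~ Bin(11, 0.5).
Step 4: Two-sided exact p-value = sum of Bin(11,0.5) probabilities at or below the observed probability = 0.000977.
Step 5: alpha = 0.1. reject H0.

n_eff = 11, pos = 11, neg = 0, p = 0.000977, reject H0.


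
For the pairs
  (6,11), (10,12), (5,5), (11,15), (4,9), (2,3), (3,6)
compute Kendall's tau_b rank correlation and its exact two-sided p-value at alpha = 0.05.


Step 1: Enumerate the 21 unordered pairs (i,j) with i<j and classify each by sign(x_j-x_i) * sign(y_j-y_i).
  (1,2):dx=+4,dy=+1->C; (1,3):dx=-1,dy=-6->C; (1,4):dx=+5,dy=+4->C; (1,5):dx=-2,dy=-2->C
  (1,6):dx=-4,dy=-8->C; (1,7):dx=-3,dy=-5->C; (2,3):dx=-5,dy=-7->C; (2,4):dx=+1,dy=+3->C
  (2,5):dx=-6,dy=-3->C; (2,6):dx=-8,dy=-9->C; (2,7):dx=-7,dy=-6->C; (3,4):dx=+6,dy=+10->C
  (3,5):dx=-1,dy=+4->D; (3,6):dx=-3,dy=-2->C; (3,7):dx=-2,dy=+1->D; (4,5):dx=-7,dy=-6->C
  (4,6):dx=-9,dy=-12->C; (4,7):dx=-8,dy=-9->C; (5,6):dx=-2,dy=-6->C; (5,7):dx=-1,dy=-3->C
  (6,7):dx=+1,dy=+3->C
Step 2: C = 19, D = 2, total pairs = 21.
Step 3: tau = (C - D)/(n(n-1)/2) = (19 - 2)/21 = 0.809524.
Step 4: Exact two-sided p-value (enumerate n! = 5040 permutations of y under H0): p = 0.010714.
Step 5: alpha = 0.05. reject H0.

tau_b = 0.8095 (C=19, D=2), p = 0.010714, reject H0.


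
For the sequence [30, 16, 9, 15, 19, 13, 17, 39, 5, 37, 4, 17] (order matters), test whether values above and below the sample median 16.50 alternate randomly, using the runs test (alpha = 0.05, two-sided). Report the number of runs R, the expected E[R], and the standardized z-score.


Step 1: Compute median = 16.50; label A = above, B = below.
Labels in order: ABBBABAABABA  (n_A = 6, n_B = 6)
Step 2: Count runs R = 9.
Step 3: Under H0 (random ordering), E[R] = 2*n_A*n_B/(n_A+n_B) + 1 = 2*6*6/12 + 1 = 7.0000.
        Var[R] = 2*n_A*n_B*(2*n_A*n_B - n_A - n_B) / ((n_A+n_B)^2 * (n_A+n_B-1)) = 4320/1584 = 2.7273.
        SD[R] = 1.6514.
Step 4: Continuity-corrected z = (R - 0.5 - E[R]) / SD[R] = (9 - 0.5 - 7.0000) / 1.6514 = 0.9083.
Step 5: Two-sided p-value via normal approximation = 2*(1 - Phi(|z|)) = 0.363722.
Step 6: alpha = 0.05. fail to reject H0.

R = 9, z = 0.9083, p = 0.363722, fail to reject H0.


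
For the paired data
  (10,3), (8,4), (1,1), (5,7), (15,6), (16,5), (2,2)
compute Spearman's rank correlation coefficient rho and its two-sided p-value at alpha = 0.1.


Step 1: Rank x and y separately (midranks; no ties here).
rank(x): 10->5, 8->4, 1->1, 5->3, 15->6, 16->7, 2->2
rank(y): 3->3, 4->4, 1->1, 7->7, 6->6, 5->5, 2->2
Step 2: d_i = R_x(i) - R_y(i); compute d_i^2.
  (5-3)^2=4, (4-4)^2=0, (1-1)^2=0, (3-7)^2=16, (6-6)^2=0, (7-5)^2=4, (2-2)^2=0
sum(d^2) = 24.
Step 3: rho = 1 - 6*24 / (7*(7^2 - 1)) = 1 - 144/336 = 0.571429.
Step 4: Under H0, t = rho * sqrt((n-2)/(1-rho^2)) = 1.5570 ~ t(5).
Step 5: Two-sided p-value from the t-distribution with 5 df = 0.180202.
Step 6: alpha = 0.1. fail to reject H0.

rho = 0.5714, p = 0.180202, fail to reject H0 at alpha = 0.1.


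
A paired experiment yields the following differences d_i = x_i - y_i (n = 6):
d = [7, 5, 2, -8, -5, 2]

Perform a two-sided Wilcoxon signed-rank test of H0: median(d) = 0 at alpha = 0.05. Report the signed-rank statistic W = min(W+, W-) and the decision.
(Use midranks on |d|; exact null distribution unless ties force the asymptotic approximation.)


Step 1: Drop any zero differences (none here) and take |d_i|.
|d| = [7, 5, 2, 8, 5, 2]
Step 2: Midrank |d_i| (ties get averaged ranks).
ranks: |7|->5, |5|->3.5, |2|->1.5, |8|->6, |5|->3.5, |2|->1.5
Step 3: Attach original signs; sum ranks with positive sign and with negative sign.
W+ = 5 + 3.5 + 1.5 + 1.5 = 11.5
W- = 6 + 3.5 = 9.5
(Check: W+ + W- = 21 should equal n(n+1)/2 = 21.)
Step 4: Test statistic W = min(W+, W-) = 9.5.
Step 5: Ties in |d|, so use the tie-corrected normal approximation.
        E[W] = n(n+1)/4 = 6*7/4 = 10.5.
        Tie groups: |d|=2 (t=2), |d|=5 (t=2); sum(t^3 - t) = 12.
        Var[W] = n(n+1)(2n+1)/24 - sum(t^3-t)/48 = 546/24 - 12/48 = 22.5.
        z = (W - E[W]) / sqrt(Var[W]) = (9.5 - 10.5) / 4.7434 = -0.2108.
        Two-sided p = 2*Phi(z) = 0.833029.
Step 6: alpha = 0.05. fail to reject H0.

W+ = 11.5, W- = 9.5, W = min = 9.5, p = 0.833029, fail to reject H0.


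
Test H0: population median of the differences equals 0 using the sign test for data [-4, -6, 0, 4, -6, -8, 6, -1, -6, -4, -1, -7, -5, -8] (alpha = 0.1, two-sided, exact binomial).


Step 1: Discard zero differences. Original n = 14; n_eff = number of nonzero differences = 13.
Nonzero differences (with sign): -4, -6, +4, -6, -8, +6, -1, -6, -4, -1, -7, -5, -8
Step 2: Count signs: positive = 2, negative = 11.
Step 3: Under H0: P(positive) = 0.5, so the number of positives S ~ Bin(13, 0.5).
Step 4: Two-sided exact p-value = sum of Bin(13,0.5) probabilities at or below the observed probability = 0.022461.
Step 5: alpha = 0.1. reject H0.

n_eff = 13, pos = 2, neg = 11, p = 0.022461, reject H0.


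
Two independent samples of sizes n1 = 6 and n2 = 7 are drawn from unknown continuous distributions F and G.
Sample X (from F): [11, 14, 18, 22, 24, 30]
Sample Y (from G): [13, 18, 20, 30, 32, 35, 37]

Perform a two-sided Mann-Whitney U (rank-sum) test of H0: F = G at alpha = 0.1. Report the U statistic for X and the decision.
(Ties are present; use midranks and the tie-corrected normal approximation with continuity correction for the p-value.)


Step 1: Combine and sort all 13 observations; assign midranks.
sorted (value, group): (11,X), (13,Y), (14,X), (18,X), (18,Y), (20,Y), (22,X), (24,X), (30,X), (30,Y), (32,Y), (35,Y), (37,Y)
ranks: 11->1, 13->2, 14->3, 18->4.5, 18->4.5, 20->6, 22->7, 24->8, 30->9.5, 30->9.5, 32->11, 35->12, 37->13
Step 2: Rank sum for X: R1 = 1 + 3 + 4.5 + 7 + 8 + 9.5 = 33.
Step 3: U_X = R1 - n1(n1+1)/2 = 33 - 6*7/2 = 33 - 21 = 12.
       U_Y = n1*n2 - U_X = 42 - 12 = 30.
Step 4: Ties are present, so use the tie-corrected normal approximation (with continuity correction) for the p-value.
Step 5: p-value = 0.223363; compare to alpha = 0.1. fail to reject H0.

U_X = 12, p = 0.223363, fail to reject H0 at alpha = 0.1.


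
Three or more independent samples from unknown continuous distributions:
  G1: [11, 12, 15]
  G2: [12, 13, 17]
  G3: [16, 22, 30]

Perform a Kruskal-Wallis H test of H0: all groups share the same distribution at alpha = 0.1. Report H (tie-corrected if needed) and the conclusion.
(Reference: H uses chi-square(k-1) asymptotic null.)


Step 1: Combine all N = 9 observations and assign midranks.
sorted (value, group, rank): (11,G1,1), (12,G1,2.5), (12,G2,2.5), (13,G2,4), (15,G1,5), (16,G3,6), (17,G2,7), (22,G3,8), (30,G3,9)
Step 2: Sum ranks within each group.
R_1 = 8.5 (n_1 = 3)
R_2 = 13.5 (n_2 = 3)
R_3 = 23 (n_3 = 3)
Step 3: H = 12/(N(N+1)) * sum(R_i^2/n_i) - 3(N+1)
     = 12/(9*10) * (8.5^2/3 + 13.5^2/3 + 23^2/3) - 3*10
     = 0.133333 * 261.167 - 30
     = 4.822222.
Step 4: Ties present; correction factor C = 1 - 6/(9^3 - 9) = 0.991667. Corrected H = 4.822222 / 0.991667 = 4.862745.
Step 5: Under H0, H ~ chi^2(2); p-value = 0.087916.
Step 6: alpha = 0.1. reject H0.

H = 4.8627, df = 2, p = 0.087916, reject H0.


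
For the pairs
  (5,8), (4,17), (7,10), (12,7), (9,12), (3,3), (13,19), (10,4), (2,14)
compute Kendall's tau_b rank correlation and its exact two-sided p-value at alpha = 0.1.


Step 1: Enumerate the 36 unordered pairs (i,j) with i<j and classify each by sign(x_j-x_i) * sign(y_j-y_i).
  (1,2):dx=-1,dy=+9->D; (1,3):dx=+2,dy=+2->C; (1,4):dx=+7,dy=-1->D; (1,5):dx=+4,dy=+4->C
  (1,6):dx=-2,dy=-5->C; (1,7):dx=+8,dy=+11->C; (1,8):dx=+5,dy=-4->D; (1,9):dx=-3,dy=+6->D
  (2,3):dx=+3,dy=-7->D; (2,4):dx=+8,dy=-10->D; (2,5):dx=+5,dy=-5->D; (2,6):dx=-1,dy=-14->C
  (2,7):dx=+9,dy=+2->C; (2,8):dx=+6,dy=-13->D; (2,9):dx=-2,dy=-3->C; (3,4):dx=+5,dy=-3->D
  (3,5):dx=+2,dy=+2->C; (3,6):dx=-4,dy=-7->C; (3,7):dx=+6,dy=+9->C; (3,8):dx=+3,dy=-6->D
  (3,9):dx=-5,dy=+4->D; (4,5):dx=-3,dy=+5->D; (4,6):dx=-9,dy=-4->C; (4,7):dx=+1,dy=+12->C
  (4,8):dx=-2,dy=-3->C; (4,9):dx=-10,dy=+7->D; (5,6):dx=-6,dy=-9->C; (5,7):dx=+4,dy=+7->C
  (5,8):dx=+1,dy=-8->D; (5,9):dx=-7,dy=+2->D; (6,7):dx=+10,dy=+16->C; (6,8):dx=+7,dy=+1->C
  (6,9):dx=-1,dy=+11->D; (7,8):dx=-3,dy=-15->C; (7,9):dx=-11,dy=-5->C; (8,9):dx=-8,dy=+10->D
Step 2: C = 19, D = 17, total pairs = 36.
Step 3: tau = (C - D)/(n(n-1)/2) = (19 - 17)/36 = 0.055556.
Step 4: Exact two-sided p-value (enumerate n! = 362880 permutations of y under H0): p = 0.919455.
Step 5: alpha = 0.1. fail to reject H0.

tau_b = 0.0556 (C=19, D=17), p = 0.919455, fail to reject H0.


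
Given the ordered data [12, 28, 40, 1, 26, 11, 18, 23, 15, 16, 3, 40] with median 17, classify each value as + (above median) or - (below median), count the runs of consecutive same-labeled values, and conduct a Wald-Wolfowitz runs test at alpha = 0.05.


Step 1: Compute median = 17; label A = above, B = below.
Labels in order: BAABABAABBBA  (n_A = 6, n_B = 6)
Step 2: Count runs R = 8.
Step 3: Under H0 (random ordering), E[R] = 2*n_A*n_B/(n_A+n_B) + 1 = 2*6*6/12 + 1 = 7.0000.
        Var[R] = 2*n_A*n_B*(2*n_A*n_B - n_A - n_B) / ((n_A+n_B)^2 * (n_A+n_B-1)) = 4320/1584 = 2.7273.
        SD[R] = 1.6514.
Step 4: Continuity-corrected z = (R - 0.5 - E[R]) / SD[R] = (8 - 0.5 - 7.0000) / 1.6514 = 0.3028.
Step 5: Two-sided p-value via normal approximation = 2*(1 - Phi(|z|)) = 0.762069.
Step 6: alpha = 0.05. fail to reject H0.

R = 8, z = 0.3028, p = 0.762069, fail to reject H0.


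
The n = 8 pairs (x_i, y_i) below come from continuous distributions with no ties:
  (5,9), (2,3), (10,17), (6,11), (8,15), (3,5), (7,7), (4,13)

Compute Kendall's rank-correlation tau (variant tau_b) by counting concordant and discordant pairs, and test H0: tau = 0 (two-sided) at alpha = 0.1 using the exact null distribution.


Step 1: Enumerate the 28 unordered pairs (i,j) with i<j and classify each by sign(x_j-x_i) * sign(y_j-y_i).
  (1,2):dx=-3,dy=-6->C; (1,3):dx=+5,dy=+8->C; (1,4):dx=+1,dy=+2->C; (1,5):dx=+3,dy=+6->C
  (1,6):dx=-2,dy=-4->C; (1,7):dx=+2,dy=-2->D; (1,8):dx=-1,dy=+4->D; (2,3):dx=+8,dy=+14->C
  (2,4):dx=+4,dy=+8->C; (2,5):dx=+6,dy=+12->C; (2,6):dx=+1,dy=+2->C; (2,7):dx=+5,dy=+4->C
  (2,8):dx=+2,dy=+10->C; (3,4):dx=-4,dy=-6->C; (3,5):dx=-2,dy=-2->C; (3,6):dx=-7,dy=-12->C
  (3,7):dx=-3,dy=-10->C; (3,8):dx=-6,dy=-4->C; (4,5):dx=+2,dy=+4->C; (4,6):dx=-3,dy=-6->C
  (4,7):dx=+1,dy=-4->D; (4,8):dx=-2,dy=+2->D; (5,6):dx=-5,dy=-10->C; (5,7):dx=-1,dy=-8->C
  (5,8):dx=-4,dy=-2->C; (6,7):dx=+4,dy=+2->C; (6,8):dx=+1,dy=+8->C; (7,8):dx=-3,dy=+6->D
Step 2: C = 23, D = 5, total pairs = 28.
Step 3: tau = (C - D)/(n(n-1)/2) = (23 - 5)/28 = 0.642857.
Step 4: Exact two-sided p-value (enumerate n! = 40320 permutations of y under H0): p = 0.031151.
Step 5: alpha = 0.1. reject H0.

tau_b = 0.6429 (C=23, D=5), p = 0.031151, reject H0.


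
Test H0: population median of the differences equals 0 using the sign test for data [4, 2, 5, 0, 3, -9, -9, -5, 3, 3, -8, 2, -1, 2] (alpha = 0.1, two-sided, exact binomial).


Step 1: Discard zero differences. Original n = 14; n_eff = number of nonzero differences = 13.
Nonzero differences (with sign): +4, +2, +5, +3, -9, -9, -5, +3, +3, -8, +2, -1, +2
Step 2: Count signs: positive = 8, negative = 5.
Step 3: Under H0: P(positive) = 0.5, so the number of positives S ~ Bin(13, 0.5).
Step 4: Two-sided exact p-value = sum of Bin(13,0.5) probabilities at or below the observed probability = 0.581055.
Step 5: alpha = 0.1. fail to reject H0.

n_eff = 13, pos = 8, neg = 5, p = 0.581055, fail to reject H0.


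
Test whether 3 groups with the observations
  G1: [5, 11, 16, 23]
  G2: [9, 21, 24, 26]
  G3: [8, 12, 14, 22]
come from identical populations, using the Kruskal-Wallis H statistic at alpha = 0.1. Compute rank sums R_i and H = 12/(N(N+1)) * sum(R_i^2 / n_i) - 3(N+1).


Step 1: Combine all N = 12 observations and assign midranks.
sorted (value, group, rank): (5,G1,1), (8,G3,2), (9,G2,3), (11,G1,4), (12,G3,5), (14,G3,6), (16,G1,7), (21,G2,8), (22,G3,9), (23,G1,10), (24,G2,11), (26,G2,12)
Step 2: Sum ranks within each group.
R_1 = 22 (n_1 = 4)
R_2 = 34 (n_2 = 4)
R_3 = 22 (n_3 = 4)
Step 3: H = 12/(N(N+1)) * sum(R_i^2/n_i) - 3(N+1)
     = 12/(12*13) * (22^2/4 + 34^2/4 + 22^2/4) - 3*13
     = 0.076923 * 531 - 39
     = 1.846154.
Step 4: No ties, so H is used without correction.
Step 5: Under H0, H ~ chi^2(2); p-value = 0.397295.
Step 6: alpha = 0.1. fail to reject H0.

H = 1.8462, df = 2, p = 0.397295, fail to reject H0.


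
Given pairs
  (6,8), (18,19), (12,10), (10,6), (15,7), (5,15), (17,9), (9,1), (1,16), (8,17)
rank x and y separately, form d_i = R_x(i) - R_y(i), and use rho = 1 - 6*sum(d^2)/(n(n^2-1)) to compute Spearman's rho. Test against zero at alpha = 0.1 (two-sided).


Step 1: Rank x and y separately (midranks; no ties here).
rank(x): 6->3, 18->10, 12->7, 10->6, 15->8, 5->2, 17->9, 9->5, 1->1, 8->4
rank(y): 8->4, 19->10, 10->6, 6->2, 7->3, 15->7, 9->5, 1->1, 16->8, 17->9
Step 2: d_i = R_x(i) - R_y(i); compute d_i^2.
  (3-4)^2=1, (10-10)^2=0, (7-6)^2=1, (6-2)^2=16, (8-3)^2=25, (2-7)^2=25, (9-5)^2=16, (5-1)^2=16, (1-8)^2=49, (4-9)^2=25
sum(d^2) = 174.
Step 3: rho = 1 - 6*174 / (10*(10^2 - 1)) = 1 - 1044/990 = -0.054545.
Step 4: Under H0, t = rho * sqrt((n-2)/(1-rho^2)) = -0.1545 ~ t(8).
Step 5: Two-sided p-value from the t-distribution with 8 df = 0.881036.
Step 6: alpha = 0.1. fail to reject H0.

rho = -0.0545, p = 0.881036, fail to reject H0 at alpha = 0.1.


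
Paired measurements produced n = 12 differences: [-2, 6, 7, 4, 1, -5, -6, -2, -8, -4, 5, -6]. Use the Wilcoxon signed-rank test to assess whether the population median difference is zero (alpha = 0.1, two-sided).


Step 1: Drop any zero differences (none here) and take |d_i|.
|d| = [2, 6, 7, 4, 1, 5, 6, 2, 8, 4, 5, 6]
Step 2: Midrank |d_i| (ties get averaged ranks).
ranks: |2|->2.5, |6|->9, |7|->11, |4|->4.5, |1|->1, |5|->6.5, |6|->9, |2|->2.5, |8|->12, |4|->4.5, |5|->6.5, |6|->9
Step 3: Attach original signs; sum ranks with positive sign and with negative sign.
W+ = 9 + 11 + 4.5 + 1 + 6.5 = 32
W- = 2.5 + 6.5 + 9 + 2.5 + 12 + 4.5 + 9 = 46
(Check: W+ + W- = 78 should equal n(n+1)/2 = 78.)
Step 4: Test statistic W = min(W+, W-) = 32.
Step 5: Ties in |d|, so use the tie-corrected normal approximation.
        E[W] = n(n+1)/4 = 12*13/4 = 39.
        Tie groups: |d|=2 (t=2), |d|=4 (t=2), |d|=5 (t=2), |d|=6 (t=3); sum(t^3 - t) = 42.
        Var[W] = n(n+1)(2n+1)/24 - sum(t^3-t)/48 = 3900/24 - 42/48 = 161.625.
        z = (W - E[W]) / sqrt(Var[W]) = (32 - 39) / 12.7132 = -0.5506.
        Two-sided p = 2*Phi(z) = 0.581901.
Step 6: alpha = 0.1. fail to reject H0.

W+ = 32, W- = 46, W = min = 32, p = 0.581901, fail to reject H0.


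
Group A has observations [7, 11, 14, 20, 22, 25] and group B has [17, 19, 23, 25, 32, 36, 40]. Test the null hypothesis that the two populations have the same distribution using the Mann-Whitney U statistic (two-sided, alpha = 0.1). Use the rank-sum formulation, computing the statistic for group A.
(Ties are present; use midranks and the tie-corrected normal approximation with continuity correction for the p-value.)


Step 1: Combine and sort all 13 observations; assign midranks.
sorted (value, group): (7,X), (11,X), (14,X), (17,Y), (19,Y), (20,X), (22,X), (23,Y), (25,X), (25,Y), (32,Y), (36,Y), (40,Y)
ranks: 7->1, 11->2, 14->3, 17->4, 19->5, 20->6, 22->7, 23->8, 25->9.5, 25->9.5, 32->11, 36->12, 40->13
Step 2: Rank sum for X: R1 = 1 + 2 + 3 + 6 + 7 + 9.5 = 28.5.
Step 3: U_X = R1 - n1(n1+1)/2 = 28.5 - 6*7/2 = 28.5 - 21 = 7.5.
       U_Y = n1*n2 - U_X = 42 - 7.5 = 34.5.
Step 4: Ties are present, so use the tie-corrected normal approximation (with continuity correction) for the p-value.
Step 5: p-value = 0.062928; compare to alpha = 0.1. reject H0.

U_X = 7.5, p = 0.062928, reject H0 at alpha = 0.1.


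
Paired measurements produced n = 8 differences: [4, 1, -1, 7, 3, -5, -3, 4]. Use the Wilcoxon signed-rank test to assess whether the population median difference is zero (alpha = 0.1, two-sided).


Step 1: Drop any zero differences (none here) and take |d_i|.
|d| = [4, 1, 1, 7, 3, 5, 3, 4]
Step 2: Midrank |d_i| (ties get averaged ranks).
ranks: |4|->5.5, |1|->1.5, |1|->1.5, |7|->8, |3|->3.5, |5|->7, |3|->3.5, |4|->5.5
Step 3: Attach original signs; sum ranks with positive sign and with negative sign.
W+ = 5.5 + 1.5 + 8 + 3.5 + 5.5 = 24
W- = 1.5 + 7 + 3.5 = 12
(Check: W+ + W- = 36 should equal n(n+1)/2 = 36.)
Step 4: Test statistic W = min(W+, W-) = 12.
Step 5: Ties in |d|, so use the tie-corrected normal approximation.
        E[W] = n(n+1)/4 = 8*9/4 = 18.
        Tie groups: |d|=1 (t=2), |d|=3 (t=2), |d|=4 (t=2); sum(t^3 - t) = 18.
        Var[W] = n(n+1)(2n+1)/24 - sum(t^3-t)/48 = 1224/24 - 18/48 = 50.625.
        z = (W - E[W]) / sqrt(Var[W]) = (12 - 18) / 7.1151 = -0.8433.
        Two-sided p = 2*Phi(z) = 0.399075.
Step 6: alpha = 0.1. fail to reject H0.

W+ = 24, W- = 12, W = min = 12, p = 0.399075, fail to reject H0.


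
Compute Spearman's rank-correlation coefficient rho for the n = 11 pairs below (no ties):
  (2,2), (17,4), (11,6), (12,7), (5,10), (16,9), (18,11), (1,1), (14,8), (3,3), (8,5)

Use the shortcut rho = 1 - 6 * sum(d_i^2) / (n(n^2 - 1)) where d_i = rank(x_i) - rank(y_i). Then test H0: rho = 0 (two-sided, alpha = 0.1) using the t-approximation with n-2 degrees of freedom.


Step 1: Rank x and y separately (midranks; no ties here).
rank(x): 2->2, 17->10, 11->6, 12->7, 5->4, 16->9, 18->11, 1->1, 14->8, 3->3, 8->5
rank(y): 2->2, 4->4, 6->6, 7->7, 10->10, 9->9, 11->11, 1->1, 8->8, 3->3, 5->5
Step 2: d_i = R_x(i) - R_y(i); compute d_i^2.
  (2-2)^2=0, (10-4)^2=36, (6-6)^2=0, (7-7)^2=0, (4-10)^2=36, (9-9)^2=0, (11-11)^2=0, (1-1)^2=0, (8-8)^2=0, (3-3)^2=0, (5-5)^2=0
sum(d^2) = 72.
Step 3: rho = 1 - 6*72 / (11*(11^2 - 1)) = 1 - 432/1320 = 0.672727.
Step 4: Under H0, t = rho * sqrt((n-2)/(1-rho^2)) = 2.7277 ~ t(9).
Step 5: Two-sided p-value from the t-distribution with 9 df = 0.023313.
Step 6: alpha = 0.1. reject H0.

rho = 0.6727, p = 0.023313, reject H0 at alpha = 0.1.


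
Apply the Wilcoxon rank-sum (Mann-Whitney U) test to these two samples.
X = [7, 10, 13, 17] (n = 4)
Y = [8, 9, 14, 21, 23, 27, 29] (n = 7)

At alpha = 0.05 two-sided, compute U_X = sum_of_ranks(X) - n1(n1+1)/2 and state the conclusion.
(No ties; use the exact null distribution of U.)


Step 1: Combine and sort all 11 observations; assign midranks.
sorted (value, group): (7,X), (8,Y), (9,Y), (10,X), (13,X), (14,Y), (17,X), (21,Y), (23,Y), (27,Y), (29,Y)
ranks: 7->1, 8->2, 9->3, 10->4, 13->5, 14->6, 17->7, 21->8, 23->9, 27->10, 29->11
Step 2: Rank sum for X: R1 = 1 + 4 + 5 + 7 = 17.
Step 3: U_X = R1 - n1(n1+1)/2 = 17 - 4*5/2 = 17 - 10 = 7.
       U_Y = n1*n2 - U_X = 28 - 7 = 21.
Step 4: No ties, so the exact null distribution of U (based on enumerating the C(11,4) = 330 equally likely rank assignments) gives the two-sided p-value.
Step 5: p-value = 0.230303; compare to alpha = 0.05. fail to reject H0.

U_X = 7, p = 0.230303, fail to reject H0 at alpha = 0.05.


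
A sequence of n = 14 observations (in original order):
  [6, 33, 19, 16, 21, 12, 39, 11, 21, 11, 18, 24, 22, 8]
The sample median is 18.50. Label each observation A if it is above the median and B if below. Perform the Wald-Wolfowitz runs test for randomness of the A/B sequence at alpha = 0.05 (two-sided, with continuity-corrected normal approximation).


Step 1: Compute median = 18.50; label A = above, B = below.
Labels in order: BAABABABABBAAB  (n_A = 7, n_B = 7)
Step 2: Count runs R = 11.
Step 3: Under H0 (random ordering), E[R] = 2*n_A*n_B/(n_A+n_B) + 1 = 2*7*7/14 + 1 = 8.0000.
        Var[R] = 2*n_A*n_B*(2*n_A*n_B - n_A - n_B) / ((n_A+n_B)^2 * (n_A+n_B-1)) = 8232/2548 = 3.2308.
        SD[R] = 1.7974.
Step 4: Continuity-corrected z = (R - 0.5 - E[R]) / SD[R] = (11 - 0.5 - 8.0000) / 1.7974 = 1.3909.
Step 5: Two-sided p-value via normal approximation = 2*(1 - Phi(|z|)) = 0.164264.
Step 6: alpha = 0.05. fail to reject H0.

R = 11, z = 1.3909, p = 0.164264, fail to reject H0.


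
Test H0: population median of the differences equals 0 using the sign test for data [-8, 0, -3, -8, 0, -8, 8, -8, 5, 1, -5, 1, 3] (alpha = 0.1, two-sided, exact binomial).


Step 1: Discard zero differences. Original n = 13; n_eff = number of nonzero differences = 11.
Nonzero differences (with sign): -8, -3, -8, -8, +8, -8, +5, +1, -5, +1, +3
Step 2: Count signs: positive = 5, negative = 6.
Step 3: Under H0: P(positive) = 0.5, so the number of positives S ~ Bin(11, 0.5).
Step 4: Two-sided exact p-value = sum of Bin(11,0.5) probabilities at or below the observed probability = 1.000000.
Step 5: alpha = 0.1. fail to reject H0.

n_eff = 11, pos = 5, neg = 6, p = 1.000000, fail to reject H0.


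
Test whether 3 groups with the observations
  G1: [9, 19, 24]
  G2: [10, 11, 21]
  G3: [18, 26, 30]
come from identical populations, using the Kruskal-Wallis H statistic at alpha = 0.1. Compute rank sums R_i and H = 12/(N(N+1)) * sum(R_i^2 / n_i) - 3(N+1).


Step 1: Combine all N = 9 observations and assign midranks.
sorted (value, group, rank): (9,G1,1), (10,G2,2), (11,G2,3), (18,G3,4), (19,G1,5), (21,G2,6), (24,G1,7), (26,G3,8), (30,G3,9)
Step 2: Sum ranks within each group.
R_1 = 13 (n_1 = 3)
R_2 = 11 (n_2 = 3)
R_3 = 21 (n_3 = 3)
Step 3: H = 12/(N(N+1)) * sum(R_i^2/n_i) - 3(N+1)
     = 12/(9*10) * (13^2/3 + 11^2/3 + 21^2/3) - 3*10
     = 0.133333 * 243.667 - 30
     = 2.488889.
Step 4: No ties, so H is used without correction.
Step 5: Under H0, H ~ chi^2(2); p-value = 0.288101.
Step 6: alpha = 0.1. fail to reject H0.

H = 2.4889, df = 2, p = 0.288101, fail to reject H0.


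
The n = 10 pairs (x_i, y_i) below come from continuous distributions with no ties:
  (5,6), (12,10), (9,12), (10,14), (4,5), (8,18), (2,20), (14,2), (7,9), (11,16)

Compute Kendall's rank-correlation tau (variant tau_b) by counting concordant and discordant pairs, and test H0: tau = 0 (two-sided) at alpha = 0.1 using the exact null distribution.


Step 1: Enumerate the 45 unordered pairs (i,j) with i<j and classify each by sign(x_j-x_i) * sign(y_j-y_i).
  (1,2):dx=+7,dy=+4->C; (1,3):dx=+4,dy=+6->C; (1,4):dx=+5,dy=+8->C; (1,5):dx=-1,dy=-1->C
  (1,6):dx=+3,dy=+12->C; (1,7):dx=-3,dy=+14->D; (1,8):dx=+9,dy=-4->D; (1,9):dx=+2,dy=+3->C
  (1,10):dx=+6,dy=+10->C; (2,3):dx=-3,dy=+2->D; (2,4):dx=-2,dy=+4->D; (2,5):dx=-8,dy=-5->C
  (2,6):dx=-4,dy=+8->D; (2,7):dx=-10,dy=+10->D; (2,8):dx=+2,dy=-8->D; (2,9):dx=-5,dy=-1->C
  (2,10):dx=-1,dy=+6->D; (3,4):dx=+1,dy=+2->C; (3,5):dx=-5,dy=-7->C; (3,6):dx=-1,dy=+6->D
  (3,7):dx=-7,dy=+8->D; (3,8):dx=+5,dy=-10->D; (3,9):dx=-2,dy=-3->C; (3,10):dx=+2,dy=+4->C
  (4,5):dx=-6,dy=-9->C; (4,6):dx=-2,dy=+4->D; (4,7):dx=-8,dy=+6->D; (4,8):dx=+4,dy=-12->D
  (4,9):dx=-3,dy=-5->C; (4,10):dx=+1,dy=+2->C; (5,6):dx=+4,dy=+13->C; (5,7):dx=-2,dy=+15->D
  (5,8):dx=+10,dy=-3->D; (5,9):dx=+3,dy=+4->C; (5,10):dx=+7,dy=+11->C; (6,7):dx=-6,dy=+2->D
  (6,8):dx=+6,dy=-16->D; (6,9):dx=-1,dy=-9->C; (6,10):dx=+3,dy=-2->D; (7,8):dx=+12,dy=-18->D
  (7,9):dx=+5,dy=-11->D; (7,10):dx=+9,dy=-4->D; (8,9):dx=-7,dy=+7->D; (8,10):dx=-3,dy=+14->D
  (9,10):dx=+4,dy=+7->C
Step 2: C = 21, D = 24, total pairs = 45.
Step 3: tau = (C - D)/(n(n-1)/2) = (21 - 24)/45 = -0.066667.
Step 4: Exact two-sided p-value (enumerate n! = 3628800 permutations of y under H0): p = 0.861801.
Step 5: alpha = 0.1. fail to reject H0.

tau_b = -0.0667 (C=21, D=24), p = 0.861801, fail to reject H0.


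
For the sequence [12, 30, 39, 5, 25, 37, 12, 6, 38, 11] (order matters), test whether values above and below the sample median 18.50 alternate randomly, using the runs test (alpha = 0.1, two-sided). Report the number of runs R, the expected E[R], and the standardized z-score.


Step 1: Compute median = 18.50; label A = above, B = below.
Labels in order: BAABAABBAB  (n_A = 5, n_B = 5)
Step 2: Count runs R = 7.
Step 3: Under H0 (random ordering), E[R] = 2*n_A*n_B/(n_A+n_B) + 1 = 2*5*5/10 + 1 = 6.0000.
        Var[R] = 2*n_A*n_B*(2*n_A*n_B - n_A - n_B) / ((n_A+n_B)^2 * (n_A+n_B-1)) = 2000/900 = 2.2222.
        SD[R] = 1.4907.
Step 4: Continuity-corrected z = (R - 0.5 - E[R]) / SD[R] = (7 - 0.5 - 6.0000) / 1.4907 = 0.3354.
Step 5: Two-sided p-value via normal approximation = 2*(1 - Phi(|z|)) = 0.737316.
Step 6: alpha = 0.1. fail to reject H0.

R = 7, z = 0.3354, p = 0.737316, fail to reject H0.


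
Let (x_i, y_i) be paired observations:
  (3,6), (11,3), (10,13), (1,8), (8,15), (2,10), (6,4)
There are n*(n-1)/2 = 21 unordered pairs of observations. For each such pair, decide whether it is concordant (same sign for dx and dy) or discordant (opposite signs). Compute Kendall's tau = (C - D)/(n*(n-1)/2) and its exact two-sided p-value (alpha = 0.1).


Step 1: Enumerate the 21 unordered pairs (i,j) with i<j and classify each by sign(x_j-x_i) * sign(y_j-y_i).
  (1,2):dx=+8,dy=-3->D; (1,3):dx=+7,dy=+7->C; (1,4):dx=-2,dy=+2->D; (1,5):dx=+5,dy=+9->C
  (1,6):dx=-1,dy=+4->D; (1,7):dx=+3,dy=-2->D; (2,3):dx=-1,dy=+10->D; (2,4):dx=-10,dy=+5->D
  (2,5):dx=-3,dy=+12->D; (2,6):dx=-9,dy=+7->D; (2,7):dx=-5,dy=+1->D; (3,4):dx=-9,dy=-5->C
  (3,5):dx=-2,dy=+2->D; (3,6):dx=-8,dy=-3->C; (3,7):dx=-4,dy=-9->C; (4,5):dx=+7,dy=+7->C
  (4,6):dx=+1,dy=+2->C; (4,7):dx=+5,dy=-4->D; (5,6):dx=-6,dy=-5->C; (5,7):dx=-2,dy=-11->C
  (6,7):dx=+4,dy=-6->D
Step 2: C = 9, D = 12, total pairs = 21.
Step 3: tau = (C - D)/(n(n-1)/2) = (9 - 12)/21 = -0.142857.
Step 4: Exact two-sided p-value (enumerate n! = 5040 permutations of y under H0): p = 0.772619.
Step 5: alpha = 0.1. fail to reject H0.

tau_b = -0.1429 (C=9, D=12), p = 0.772619, fail to reject H0.


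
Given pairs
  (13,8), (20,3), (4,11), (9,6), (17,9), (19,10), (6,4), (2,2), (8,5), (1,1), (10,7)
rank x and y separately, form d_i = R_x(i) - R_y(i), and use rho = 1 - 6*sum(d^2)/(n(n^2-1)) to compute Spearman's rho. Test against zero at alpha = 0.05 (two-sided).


Step 1: Rank x and y separately (midranks; no ties here).
rank(x): 13->8, 20->11, 4->3, 9->6, 17->9, 19->10, 6->4, 2->2, 8->5, 1->1, 10->7
rank(y): 8->8, 3->3, 11->11, 6->6, 9->9, 10->10, 4->4, 2->2, 5->5, 1->1, 7->7
Step 2: d_i = R_x(i) - R_y(i); compute d_i^2.
  (8-8)^2=0, (11-3)^2=64, (3-11)^2=64, (6-6)^2=0, (9-9)^2=0, (10-10)^2=0, (4-4)^2=0, (2-2)^2=0, (5-5)^2=0, (1-1)^2=0, (7-7)^2=0
sum(d^2) = 128.
Step 3: rho = 1 - 6*128 / (11*(11^2 - 1)) = 1 - 768/1320 = 0.418182.
Step 4: Under H0, t = rho * sqrt((n-2)/(1-rho^2)) = 1.3811 ~ t(9).
Step 5: Two-sided p-value from the t-distribution with 9 df = 0.200570.
Step 6: alpha = 0.05. fail to reject H0.

rho = 0.4182, p = 0.200570, fail to reject H0 at alpha = 0.05.


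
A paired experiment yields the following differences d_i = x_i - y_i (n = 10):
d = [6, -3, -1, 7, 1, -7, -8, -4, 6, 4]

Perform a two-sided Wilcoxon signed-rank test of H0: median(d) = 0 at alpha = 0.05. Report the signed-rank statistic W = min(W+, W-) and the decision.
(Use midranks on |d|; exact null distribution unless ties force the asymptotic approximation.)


Step 1: Drop any zero differences (none here) and take |d_i|.
|d| = [6, 3, 1, 7, 1, 7, 8, 4, 6, 4]
Step 2: Midrank |d_i| (ties get averaged ranks).
ranks: |6|->6.5, |3|->3, |1|->1.5, |7|->8.5, |1|->1.5, |7|->8.5, |8|->10, |4|->4.5, |6|->6.5, |4|->4.5
Step 3: Attach original signs; sum ranks with positive sign and with negative sign.
W+ = 6.5 + 8.5 + 1.5 + 6.5 + 4.5 = 27.5
W- = 3 + 1.5 + 8.5 + 10 + 4.5 = 27.5
(Check: W+ + W- = 55 should equal n(n+1)/2 = 55.)
Step 4: Test statistic W = min(W+, W-) = 27.5.
Step 5: Ties in |d|, so use the tie-corrected normal approximation.
        E[W] = n(n+1)/4 = 10*11/4 = 27.5.
        Tie groups: |d|=1 (t=2), |d|=4 (t=2), |d|=6 (t=2), |d|=7 (t=2); sum(t^3 - t) = 24.
        Var[W] = n(n+1)(2n+1)/24 - sum(t^3-t)/48 = 2310/24 - 24/48 = 95.75.
        z = (W - E[W]) / sqrt(Var[W]) = (27.5 - 27.5) / 9.7852 = 0.0000.
        Two-sided p = 2*Phi(z) = 1.000000.
Step 6: alpha = 0.05. fail to reject H0.

W+ = 27.5, W- = 27.5, W = min = 27.5, p = 1.000000, fail to reject H0.


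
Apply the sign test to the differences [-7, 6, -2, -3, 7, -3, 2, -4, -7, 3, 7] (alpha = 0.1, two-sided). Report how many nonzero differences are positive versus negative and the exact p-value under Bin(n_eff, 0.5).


Step 1: Discard zero differences. Original n = 11; n_eff = number of nonzero differences = 11.
Nonzero differences (with sign): -7, +6, -2, -3, +7, -3, +2, -4, -7, +3, +7
Step 2: Count signs: positive = 5, negative = 6.
Step 3: Under H0: P(positive) = 0.5, so the number of positives S ~ Bin(11, 0.5).
Step 4: Two-sided exact p-value = sum of Bin(11,0.5) probabilities at or below the observed probability = 1.000000.
Step 5: alpha = 0.1. fail to reject H0.

n_eff = 11, pos = 5, neg = 6, p = 1.000000, fail to reject H0.


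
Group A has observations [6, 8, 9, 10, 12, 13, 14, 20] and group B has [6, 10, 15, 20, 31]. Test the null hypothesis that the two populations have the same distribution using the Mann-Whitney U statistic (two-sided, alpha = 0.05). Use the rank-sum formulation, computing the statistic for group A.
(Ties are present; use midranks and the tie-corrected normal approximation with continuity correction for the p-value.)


Step 1: Combine and sort all 13 observations; assign midranks.
sorted (value, group): (6,X), (6,Y), (8,X), (9,X), (10,X), (10,Y), (12,X), (13,X), (14,X), (15,Y), (20,X), (20,Y), (31,Y)
ranks: 6->1.5, 6->1.5, 8->3, 9->4, 10->5.5, 10->5.5, 12->7, 13->8, 14->9, 15->10, 20->11.5, 20->11.5, 31->13
Step 2: Rank sum for X: R1 = 1.5 + 3 + 4 + 5.5 + 7 + 8 + 9 + 11.5 = 49.5.
Step 3: U_X = R1 - n1(n1+1)/2 = 49.5 - 8*9/2 = 49.5 - 36 = 13.5.
       U_Y = n1*n2 - U_X = 40 - 13.5 = 26.5.
Step 4: Ties are present, so use the tie-corrected normal approximation (with continuity correction) for the p-value.
Step 5: p-value = 0.377803; compare to alpha = 0.05. fail to reject H0.

U_X = 13.5, p = 0.377803, fail to reject H0 at alpha = 0.05.


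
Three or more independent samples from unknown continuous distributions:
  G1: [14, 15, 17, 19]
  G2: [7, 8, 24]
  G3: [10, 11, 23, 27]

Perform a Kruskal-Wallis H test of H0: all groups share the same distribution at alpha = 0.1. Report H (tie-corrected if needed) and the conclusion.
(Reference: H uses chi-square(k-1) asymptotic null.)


Step 1: Combine all N = 11 observations and assign midranks.
sorted (value, group, rank): (7,G2,1), (8,G2,2), (10,G3,3), (11,G3,4), (14,G1,5), (15,G1,6), (17,G1,7), (19,G1,8), (23,G3,9), (24,G2,10), (27,G3,11)
Step 2: Sum ranks within each group.
R_1 = 26 (n_1 = 4)
R_2 = 13 (n_2 = 3)
R_3 = 27 (n_3 = 4)
Step 3: H = 12/(N(N+1)) * sum(R_i^2/n_i) - 3(N+1)
     = 12/(11*12) * (26^2/4 + 13^2/3 + 27^2/4) - 3*12
     = 0.090909 * 407.583 - 36
     = 1.053030.
Step 4: No ties, so H is used without correction.
Step 5: Under H0, H ~ chi^2(2); p-value = 0.590660.
Step 6: alpha = 0.1. fail to reject H0.

H = 1.0530, df = 2, p = 0.590660, fail to reject H0.


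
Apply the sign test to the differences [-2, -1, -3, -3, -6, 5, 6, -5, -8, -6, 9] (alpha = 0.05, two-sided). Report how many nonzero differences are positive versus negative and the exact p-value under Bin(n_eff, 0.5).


Step 1: Discard zero differences. Original n = 11; n_eff = number of nonzero differences = 11.
Nonzero differences (with sign): -2, -1, -3, -3, -6, +5, +6, -5, -8, -6, +9
Step 2: Count signs: positive = 3, negative = 8.
Step 3: Under H0: P(positive) = 0.5, so the number of positives S ~ Bin(11, 0.5).
Step 4: Two-sided exact p-value = sum of Bin(11,0.5) probabilities at or below the observed probability = 0.226562.
Step 5: alpha = 0.05. fail to reject H0.

n_eff = 11, pos = 3, neg = 8, p = 0.226562, fail to reject H0.


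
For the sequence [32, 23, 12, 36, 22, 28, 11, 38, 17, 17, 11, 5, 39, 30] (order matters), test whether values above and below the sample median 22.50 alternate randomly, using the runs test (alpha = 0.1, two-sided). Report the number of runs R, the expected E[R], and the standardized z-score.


Step 1: Compute median = 22.50; label A = above, B = below.
Labels in order: AABABABABBBBAA  (n_A = 7, n_B = 7)
Step 2: Count runs R = 9.
Step 3: Under H0 (random ordering), E[R] = 2*n_A*n_B/(n_A+n_B) + 1 = 2*7*7/14 + 1 = 8.0000.
        Var[R] = 2*n_A*n_B*(2*n_A*n_B - n_A - n_B) / ((n_A+n_B)^2 * (n_A+n_B-1)) = 8232/2548 = 3.2308.
        SD[R] = 1.7974.
Step 4: Continuity-corrected z = (R - 0.5 - E[R]) / SD[R] = (9 - 0.5 - 8.0000) / 1.7974 = 0.2782.
Step 5: Two-sided p-value via normal approximation = 2*(1 - Phi(|z|)) = 0.780879.
Step 6: alpha = 0.1. fail to reject H0.

R = 9, z = 0.2782, p = 0.780879, fail to reject H0.


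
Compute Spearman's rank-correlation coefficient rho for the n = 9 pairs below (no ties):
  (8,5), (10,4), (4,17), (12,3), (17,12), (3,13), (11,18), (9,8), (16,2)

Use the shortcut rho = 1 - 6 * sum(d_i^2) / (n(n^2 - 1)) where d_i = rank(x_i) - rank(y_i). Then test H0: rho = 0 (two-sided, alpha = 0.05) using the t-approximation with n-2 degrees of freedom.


Step 1: Rank x and y separately (midranks; no ties here).
rank(x): 8->3, 10->5, 4->2, 12->7, 17->9, 3->1, 11->6, 9->4, 16->8
rank(y): 5->4, 4->3, 17->8, 3->2, 12->6, 13->7, 18->9, 8->5, 2->1
Step 2: d_i = R_x(i) - R_y(i); compute d_i^2.
  (3-4)^2=1, (5-3)^2=4, (2-8)^2=36, (7-2)^2=25, (9-6)^2=9, (1-7)^2=36, (6-9)^2=9, (4-5)^2=1, (8-1)^2=49
sum(d^2) = 170.
Step 3: rho = 1 - 6*170 / (9*(9^2 - 1)) = 1 - 1020/720 = -0.416667.
Step 4: Under H0, t = rho * sqrt((n-2)/(1-rho^2)) = -1.2127 ~ t(7).
Step 5: Two-sided p-value from the t-distribution with 7 df = 0.264586.
Step 6: alpha = 0.05. fail to reject H0.

rho = -0.4167, p = 0.264586, fail to reject H0 at alpha = 0.05.
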